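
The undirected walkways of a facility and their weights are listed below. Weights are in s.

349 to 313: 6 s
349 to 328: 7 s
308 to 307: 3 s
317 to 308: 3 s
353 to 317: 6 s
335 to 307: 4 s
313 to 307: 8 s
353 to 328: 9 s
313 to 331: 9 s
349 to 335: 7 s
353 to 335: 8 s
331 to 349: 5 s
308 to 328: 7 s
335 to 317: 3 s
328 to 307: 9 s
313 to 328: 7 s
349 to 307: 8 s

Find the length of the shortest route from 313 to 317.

Running Dijkstra from 313:
313: 0
349: 6  (via 313)
328: 7  (via 313)
307: 8  (via 313)
331: 9  (via 313)
308: 11  (via 307)
335: 12  (via 307)
317: 14  (via 308)
Shortest route: 313 → 307 → 308 → 317 = 14 s.

14 s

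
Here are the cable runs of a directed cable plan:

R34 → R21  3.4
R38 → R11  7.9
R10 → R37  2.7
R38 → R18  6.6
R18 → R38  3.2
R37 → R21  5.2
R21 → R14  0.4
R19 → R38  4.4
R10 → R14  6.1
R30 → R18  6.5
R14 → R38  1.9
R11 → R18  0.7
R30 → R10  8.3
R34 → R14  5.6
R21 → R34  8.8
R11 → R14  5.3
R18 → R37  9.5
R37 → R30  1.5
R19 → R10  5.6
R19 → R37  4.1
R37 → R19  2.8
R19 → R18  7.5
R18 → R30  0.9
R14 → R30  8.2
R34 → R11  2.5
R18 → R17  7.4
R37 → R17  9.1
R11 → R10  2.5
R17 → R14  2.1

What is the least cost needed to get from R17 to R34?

31.1

Compare a few routes:
R17 - R14 - R38 - R11 - R18 - R37 - R21 - R34: 2.1+1.9+7.9+0.7+9.5+5.2+8.8 = 36.1
R17 - R14 - R38 - R18 - R37 - R21 - R34: 2.1+1.9+6.6+9.5+5.2+8.8 = 34.1
R17 - R14 - R38 - R11 - R10 - R37 - R21 - R34: 2.1+1.9+7.9+2.5+2.7+5.2+8.8 = 31.1
R17 - R14 - R30 - R10 - R37 - R21 - R34: 2.1+8.2+8.3+2.7+5.2+8.8 = 35.3
The minimum is 31.1 via R17 - R14 - R38 - R11 - R10 - R37 - R21 - R34.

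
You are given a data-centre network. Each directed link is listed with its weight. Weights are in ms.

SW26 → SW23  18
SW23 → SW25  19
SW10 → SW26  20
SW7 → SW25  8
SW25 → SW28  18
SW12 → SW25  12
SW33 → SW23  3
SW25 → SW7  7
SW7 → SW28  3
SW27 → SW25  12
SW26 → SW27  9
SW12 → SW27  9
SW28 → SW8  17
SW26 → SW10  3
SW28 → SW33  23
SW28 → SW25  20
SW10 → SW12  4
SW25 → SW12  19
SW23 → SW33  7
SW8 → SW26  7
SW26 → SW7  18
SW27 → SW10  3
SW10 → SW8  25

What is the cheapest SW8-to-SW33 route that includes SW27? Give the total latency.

61 ms

Shortest SW8→SW27: SW8–SW26–SW27 = 16
Shortest SW27→SW33: SW27–SW25–SW7–SW28–SW33 = 45
Total via SW27: 16 + 45 = 61 ms.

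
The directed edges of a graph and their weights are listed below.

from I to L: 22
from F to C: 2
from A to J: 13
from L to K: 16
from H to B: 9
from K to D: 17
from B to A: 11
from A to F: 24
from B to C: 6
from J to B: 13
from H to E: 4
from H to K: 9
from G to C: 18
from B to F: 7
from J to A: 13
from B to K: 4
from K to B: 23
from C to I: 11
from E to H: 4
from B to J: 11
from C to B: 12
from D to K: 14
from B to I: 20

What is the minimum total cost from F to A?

25

Candidate routes:
F → C → B → J → A: 2+12+11+13 = 38
F → C → B → A: 2+12+11 = 25
The minimum is 25 via F → C → B → A.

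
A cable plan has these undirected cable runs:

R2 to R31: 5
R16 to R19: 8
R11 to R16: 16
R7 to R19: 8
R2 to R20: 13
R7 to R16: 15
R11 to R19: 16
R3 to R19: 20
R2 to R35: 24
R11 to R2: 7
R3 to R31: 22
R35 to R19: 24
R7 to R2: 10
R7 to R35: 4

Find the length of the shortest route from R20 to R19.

31

Settle nodes by increasing distance from R20:
R20: 0
R2: 13  (via R20)
R31: 18  (via R2)
R11: 20  (via R2)
R7: 23  (via R2)
R35: 27  (via R7)
R19: 31  (via R7)
Shortest route: R20 → R2 → R7 → R19 = 31.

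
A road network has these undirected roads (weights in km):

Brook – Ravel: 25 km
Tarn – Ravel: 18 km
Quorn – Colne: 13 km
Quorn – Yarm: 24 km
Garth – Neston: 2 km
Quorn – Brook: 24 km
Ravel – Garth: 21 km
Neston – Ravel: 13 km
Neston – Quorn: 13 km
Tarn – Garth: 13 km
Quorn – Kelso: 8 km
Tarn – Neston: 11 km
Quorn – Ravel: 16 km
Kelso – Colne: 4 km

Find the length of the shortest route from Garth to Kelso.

Compare a few routes:
Garth - Neston - Ravel - Quorn - Kelso: 2+13+16+8 = 39
Garth - Neston - Quorn - Colne - Kelso: 2+13+13+4 = 32
Garth - Neston - Quorn - Kelso: 2+13+8 = 23
Cheapest is Garth - Neston - Quorn - Kelso at 23 km.

23 km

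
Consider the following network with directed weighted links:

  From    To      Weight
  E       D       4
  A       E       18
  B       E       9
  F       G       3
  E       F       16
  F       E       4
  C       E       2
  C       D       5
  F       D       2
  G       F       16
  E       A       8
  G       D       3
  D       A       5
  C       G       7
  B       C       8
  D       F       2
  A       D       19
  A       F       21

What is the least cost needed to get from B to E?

9

Compare a few routes:
B - C - E: 8+2 = 10
B - C - D - F - E: 8+5+2+4 = 19
B - E: 9 = 9
The minimum is 9 via B - E.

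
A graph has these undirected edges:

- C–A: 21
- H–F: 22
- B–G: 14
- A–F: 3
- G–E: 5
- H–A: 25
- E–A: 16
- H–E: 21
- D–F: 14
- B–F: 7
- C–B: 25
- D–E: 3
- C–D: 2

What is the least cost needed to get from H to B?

Compare a few routes:
H → E → D → F → B: 21+3+14+7 = 45
H → E → G → B: 21+5+14 = 40
H → A → F → B: 25+3+7 = 35
H → F → B: 22+7 = 29
The minimum is 29 via H → F → B.

29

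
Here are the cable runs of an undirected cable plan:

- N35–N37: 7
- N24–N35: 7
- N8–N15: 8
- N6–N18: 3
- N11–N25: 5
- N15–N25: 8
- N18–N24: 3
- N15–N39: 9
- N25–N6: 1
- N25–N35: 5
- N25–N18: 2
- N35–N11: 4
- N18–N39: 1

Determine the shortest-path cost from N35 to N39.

Shortest distances from N35:
N35: 0
N11: 4  (via N35)
N25: 5  (via N35)
N6: 6  (via N25)
N37: 7  (via N35)
N18: 7  (via N25)
N24: 7  (via N35)
N39: 8  (via N18)
Shortest route: N35 → N25 → N18 → N39 = 8.

8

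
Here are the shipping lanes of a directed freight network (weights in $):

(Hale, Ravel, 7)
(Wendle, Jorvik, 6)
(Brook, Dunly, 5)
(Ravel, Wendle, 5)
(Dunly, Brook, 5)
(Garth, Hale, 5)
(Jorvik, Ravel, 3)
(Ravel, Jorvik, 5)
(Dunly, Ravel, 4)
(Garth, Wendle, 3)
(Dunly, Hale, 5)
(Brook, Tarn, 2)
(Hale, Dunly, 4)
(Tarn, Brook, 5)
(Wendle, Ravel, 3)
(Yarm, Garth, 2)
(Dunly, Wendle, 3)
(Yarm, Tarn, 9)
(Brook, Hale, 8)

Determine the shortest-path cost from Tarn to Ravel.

Running Dijkstra from Tarn:
Tarn: 0
Brook: 5  (via Tarn)
Dunly: 10  (via Brook)
Wendle: 13  (via Dunly)
Hale: 13  (via Brook)
Ravel: 14  (via Dunly)
Shortest route: Tarn–Brook–Dunly–Ravel = $14.

$14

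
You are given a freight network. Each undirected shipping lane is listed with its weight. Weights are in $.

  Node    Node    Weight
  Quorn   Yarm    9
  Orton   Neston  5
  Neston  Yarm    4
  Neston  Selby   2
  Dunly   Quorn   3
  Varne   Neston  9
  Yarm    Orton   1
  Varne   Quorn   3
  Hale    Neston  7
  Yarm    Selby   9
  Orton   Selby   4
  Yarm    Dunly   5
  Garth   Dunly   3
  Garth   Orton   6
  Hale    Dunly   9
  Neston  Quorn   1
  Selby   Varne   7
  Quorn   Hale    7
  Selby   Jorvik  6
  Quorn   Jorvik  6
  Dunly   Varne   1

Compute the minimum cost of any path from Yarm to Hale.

$11

Shortest distances from Yarm:
Yarm: 0
Orton: 1  (via Yarm)
Neston: 4  (via Yarm)
Quorn: 5  (via Neston)
Dunly: 5  (via Yarm)
Selby: 5  (via Orton)
Varne: 6  (via Dunly)
Garth: 7  (via Orton)
Hale: 11  (via Neston)
Shortest route: Yarm–Neston–Hale = $11.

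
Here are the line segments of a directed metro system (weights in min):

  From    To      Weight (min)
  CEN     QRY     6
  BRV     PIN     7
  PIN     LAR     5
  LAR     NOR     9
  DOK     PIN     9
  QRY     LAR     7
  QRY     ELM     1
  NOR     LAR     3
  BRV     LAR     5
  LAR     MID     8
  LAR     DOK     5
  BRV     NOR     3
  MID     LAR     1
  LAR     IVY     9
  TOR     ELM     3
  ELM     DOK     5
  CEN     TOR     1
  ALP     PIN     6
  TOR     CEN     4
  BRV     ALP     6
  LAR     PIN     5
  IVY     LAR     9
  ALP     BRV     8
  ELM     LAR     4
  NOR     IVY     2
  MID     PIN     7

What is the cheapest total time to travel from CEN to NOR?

17 min

Shortest distances from CEN:
CEN: 0
TOR: 1  (via CEN)
ELM: 4  (via TOR)
QRY: 6  (via CEN)
LAR: 8  (via ELM)
DOK: 9  (via ELM)
PIN: 13  (via LAR)
MID: 16  (via LAR)
NOR: 17  (via LAR)
Shortest route: CEN → TOR → ELM → LAR → NOR = 17 min.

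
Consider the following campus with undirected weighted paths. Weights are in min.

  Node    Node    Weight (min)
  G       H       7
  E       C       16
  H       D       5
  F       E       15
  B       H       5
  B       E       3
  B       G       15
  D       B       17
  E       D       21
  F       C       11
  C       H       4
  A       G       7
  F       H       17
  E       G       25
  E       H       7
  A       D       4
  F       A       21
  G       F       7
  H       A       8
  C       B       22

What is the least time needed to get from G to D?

11 min

Running Dijkstra from G:
G: 0
A: 7  (via G)
F: 7  (via G)
H: 7  (via G)
C: 11  (via H)
D: 11  (via A)
Shortest route: G–A–D = 11 min.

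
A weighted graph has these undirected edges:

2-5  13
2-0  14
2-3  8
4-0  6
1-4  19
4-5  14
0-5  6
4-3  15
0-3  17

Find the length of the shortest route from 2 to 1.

39

Compare a few routes:
2 → 3 → 4 → 1: 8+15+19 = 42
2 → 0 → 4 → 1: 14+6+19 = 39
2 → 5 → 4 → 1: 13+14+19 = 46
2 → 5 → 0 → 4 → 1: 13+6+6+19 = 44
Cheapest is 2 → 0 → 4 → 1 at 39.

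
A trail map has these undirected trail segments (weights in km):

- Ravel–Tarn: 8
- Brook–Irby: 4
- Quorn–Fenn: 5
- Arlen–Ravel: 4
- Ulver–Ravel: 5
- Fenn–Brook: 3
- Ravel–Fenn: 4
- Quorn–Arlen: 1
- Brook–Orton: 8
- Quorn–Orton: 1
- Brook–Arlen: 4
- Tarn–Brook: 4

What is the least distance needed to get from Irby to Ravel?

11 km

Candidate routes:
Irby - Brook - Arlen - Ravel: 4+4+4 = 12
Irby - Brook - Fenn - Ravel: 4+3+4 = 11
Irby - Brook - Fenn - Quorn - Arlen - Ravel: 4+3+5+1+4 = 17
Irby - Brook - Tarn - Ravel: 4+4+8 = 16
The minimum is 11 km via Irby - Brook - Fenn - Ravel.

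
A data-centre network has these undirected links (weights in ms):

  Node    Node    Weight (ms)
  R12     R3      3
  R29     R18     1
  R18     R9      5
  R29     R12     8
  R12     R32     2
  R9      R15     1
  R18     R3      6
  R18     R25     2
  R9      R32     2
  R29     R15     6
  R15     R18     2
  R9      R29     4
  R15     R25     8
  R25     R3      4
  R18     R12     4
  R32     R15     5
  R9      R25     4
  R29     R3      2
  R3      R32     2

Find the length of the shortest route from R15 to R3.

5 ms

Settle nodes by increasing distance from R15:
R15: 0
R9: 1  (via R15)
R18: 2  (via R15)
R29: 3  (via R18)
R32: 3  (via R9)
R25: 4  (via R18)
R12: 5  (via R32)
R3: 5  (via R29)
Shortest route: R15 → R18 → R29 → R3 = 5 ms.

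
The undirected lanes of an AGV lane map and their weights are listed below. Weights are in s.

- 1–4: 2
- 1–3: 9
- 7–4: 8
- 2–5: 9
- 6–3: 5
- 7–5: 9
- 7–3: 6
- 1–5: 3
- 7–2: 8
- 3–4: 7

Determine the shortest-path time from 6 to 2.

Compare a few routes:
6–3–1–5–2: 5+9+3+9 = 26
6–3–7–2: 5+6+8 = 19
6–3–4–1–5–2: 5+7+2+3+9 = 26
6–3–4–7–2: 5+7+8+8 = 28
Cheapest is 6–3–7–2 at 19 s.

19 s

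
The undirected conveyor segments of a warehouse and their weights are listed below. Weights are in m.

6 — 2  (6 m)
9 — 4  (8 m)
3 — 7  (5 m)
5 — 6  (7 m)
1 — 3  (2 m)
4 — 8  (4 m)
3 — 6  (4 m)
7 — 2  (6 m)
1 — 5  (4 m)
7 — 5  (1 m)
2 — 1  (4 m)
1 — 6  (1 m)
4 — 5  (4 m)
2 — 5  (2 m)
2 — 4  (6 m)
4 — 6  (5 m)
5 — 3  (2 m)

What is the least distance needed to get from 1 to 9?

Settle nodes by increasing distance from 1:
1: 0
6: 1  (via 1)
3: 2  (via 1)
2: 4  (via 1)
5: 4  (via 1)
7: 5  (via 5)
4: 6  (via 6)
8: 10  (via 4)
9: 14  (via 4)
Shortest route: 1 → 6 → 4 → 9 = 14 m.

14 m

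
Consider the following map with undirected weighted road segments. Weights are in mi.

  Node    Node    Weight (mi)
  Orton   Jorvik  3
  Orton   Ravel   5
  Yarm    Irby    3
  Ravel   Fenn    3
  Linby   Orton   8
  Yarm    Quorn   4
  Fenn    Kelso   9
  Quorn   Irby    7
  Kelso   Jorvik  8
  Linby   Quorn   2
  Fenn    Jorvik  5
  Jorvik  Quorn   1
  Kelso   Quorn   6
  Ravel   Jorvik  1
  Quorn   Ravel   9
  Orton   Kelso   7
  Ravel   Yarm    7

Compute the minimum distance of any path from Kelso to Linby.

Shortest distances from Kelso:
Kelso: 0
Quorn: 6  (via Kelso)
Orton: 7  (via Kelso)
Jorvik: 7  (via Quorn)
Linby: 8  (via Quorn)
Shortest route: Kelso → Quorn → Linby = 8 mi.

8 mi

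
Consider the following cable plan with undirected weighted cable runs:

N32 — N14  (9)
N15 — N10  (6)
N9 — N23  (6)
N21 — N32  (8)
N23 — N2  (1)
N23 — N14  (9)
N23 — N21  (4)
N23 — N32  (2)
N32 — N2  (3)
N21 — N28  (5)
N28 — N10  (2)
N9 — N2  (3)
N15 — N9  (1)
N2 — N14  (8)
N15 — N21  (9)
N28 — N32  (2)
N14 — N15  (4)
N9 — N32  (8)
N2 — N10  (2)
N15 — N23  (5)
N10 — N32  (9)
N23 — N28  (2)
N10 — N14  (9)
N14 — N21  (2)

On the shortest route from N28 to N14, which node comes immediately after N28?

N21

Candidate routes:
N28 → N23 → N21 → N14: 2+4+2 = 8
N28 → N32 → N23 → N21 → N14: 2+2+4+2 = 10
N28 → N21 → N14: 5+2 = 7
N28 → N23 → N2 → N9 → N15 → N14: 2+1+3+1+4 = 11
The minimum is 7 via N28 → N21 → N14.
So from N28 the first move is to N21.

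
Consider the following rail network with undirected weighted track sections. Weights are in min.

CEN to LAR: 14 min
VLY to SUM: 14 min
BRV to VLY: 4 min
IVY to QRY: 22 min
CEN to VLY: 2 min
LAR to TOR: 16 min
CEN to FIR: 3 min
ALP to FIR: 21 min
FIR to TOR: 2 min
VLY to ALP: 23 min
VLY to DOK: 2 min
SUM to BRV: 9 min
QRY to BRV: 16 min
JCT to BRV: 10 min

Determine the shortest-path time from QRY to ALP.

43 min

Enumerating some paths:
QRY–BRV–VLY–CEN–FIR–ALP: 16+4+2+3+21 = 46
QRY–BRV–SUM–VLY–ALP: 16+9+14+23 = 62
QRY–BRV–VLY–ALP: 16+4+23 = 43
The minimum is 43 min via QRY–BRV–VLY–ALP.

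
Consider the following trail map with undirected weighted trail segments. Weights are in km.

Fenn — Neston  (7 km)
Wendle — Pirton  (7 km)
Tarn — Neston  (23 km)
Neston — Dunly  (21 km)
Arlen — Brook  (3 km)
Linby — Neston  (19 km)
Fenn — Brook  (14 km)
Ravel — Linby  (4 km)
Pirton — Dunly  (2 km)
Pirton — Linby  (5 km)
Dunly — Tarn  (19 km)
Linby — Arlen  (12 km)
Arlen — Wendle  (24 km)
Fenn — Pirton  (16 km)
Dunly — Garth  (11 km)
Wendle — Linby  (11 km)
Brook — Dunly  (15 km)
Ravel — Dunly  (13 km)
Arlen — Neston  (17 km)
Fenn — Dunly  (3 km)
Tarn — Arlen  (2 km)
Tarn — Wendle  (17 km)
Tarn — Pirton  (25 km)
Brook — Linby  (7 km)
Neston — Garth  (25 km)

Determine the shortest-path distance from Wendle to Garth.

Compare a few routes:
Wendle - Pirton - Dunly - Garth: 7+2+11 = 20
Wendle - Linby - Pirton - Dunly - Garth: 11+5+2+11 = 29
The minimum is 20 km via Wendle - Pirton - Dunly - Garth.

20 km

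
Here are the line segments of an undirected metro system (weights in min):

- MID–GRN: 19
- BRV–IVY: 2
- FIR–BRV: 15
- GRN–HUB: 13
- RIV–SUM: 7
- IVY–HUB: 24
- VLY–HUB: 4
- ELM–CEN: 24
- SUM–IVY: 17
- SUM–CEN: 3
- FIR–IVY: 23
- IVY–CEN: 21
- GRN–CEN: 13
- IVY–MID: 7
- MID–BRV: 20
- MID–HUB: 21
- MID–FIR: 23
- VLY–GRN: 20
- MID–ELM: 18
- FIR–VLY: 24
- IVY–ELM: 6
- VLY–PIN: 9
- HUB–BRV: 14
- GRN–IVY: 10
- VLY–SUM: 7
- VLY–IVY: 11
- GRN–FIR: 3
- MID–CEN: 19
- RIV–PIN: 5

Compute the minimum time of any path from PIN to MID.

Shortest distances from PIN:
PIN: 0
RIV: 5  (via PIN)
VLY: 9  (via PIN)
SUM: 12  (via RIV)
HUB: 13  (via VLY)
CEN: 15  (via SUM)
IVY: 20  (via VLY)
BRV: 22  (via IVY)
GRN: 26  (via HUB)
ELM: 26  (via IVY)
MID: 27  (via IVY)
Shortest route: PIN–VLY–IVY–MID = 27 min.

27 min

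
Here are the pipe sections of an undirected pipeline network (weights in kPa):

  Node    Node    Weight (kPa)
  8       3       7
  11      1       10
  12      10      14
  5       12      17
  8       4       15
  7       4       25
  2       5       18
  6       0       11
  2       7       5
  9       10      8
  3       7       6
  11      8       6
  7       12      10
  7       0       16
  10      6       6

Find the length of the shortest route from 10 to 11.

43 kPa

Candidate routes:
10 - 12 - 7 - 3 - 8 - 11: 14+10+6+7+6 = 43
10 - 6 - 0 - 7 - 3 - 8 - 11: 6+11+16+6+7+6 = 52
Cheapest is 10 - 12 - 7 - 3 - 8 - 11 at 43 kPa.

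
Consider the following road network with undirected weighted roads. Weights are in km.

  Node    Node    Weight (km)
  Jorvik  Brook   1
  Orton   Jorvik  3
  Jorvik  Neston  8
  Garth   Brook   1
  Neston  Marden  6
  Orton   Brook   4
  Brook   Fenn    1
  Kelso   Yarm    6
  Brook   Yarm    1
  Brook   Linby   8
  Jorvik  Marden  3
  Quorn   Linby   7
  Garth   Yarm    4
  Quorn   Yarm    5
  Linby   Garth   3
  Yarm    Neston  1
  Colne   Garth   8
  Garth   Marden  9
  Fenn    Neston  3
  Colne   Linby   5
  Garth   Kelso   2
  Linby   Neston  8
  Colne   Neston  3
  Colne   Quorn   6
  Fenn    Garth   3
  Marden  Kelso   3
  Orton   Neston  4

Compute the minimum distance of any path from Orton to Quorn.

10 km

Candidate routes:
Orton - Jorvik - Brook - Garth - Yarm - Quorn: 3+1+1+4+5 = 14
Orton - Neston - Yarm - Quorn: 4+1+5 = 10
Orton - Neston - Fenn - Brook - Yarm - Quorn: 4+3+1+1+5 = 14
Orton - Neston - Colne - Quorn: 4+3+6 = 13
Cheapest is Orton - Neston - Yarm - Quorn at 10 km.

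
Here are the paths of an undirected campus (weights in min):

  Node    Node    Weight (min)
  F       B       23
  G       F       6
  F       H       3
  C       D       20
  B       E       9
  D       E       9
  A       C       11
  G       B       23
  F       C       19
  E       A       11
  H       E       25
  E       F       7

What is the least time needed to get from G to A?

Running Dijkstra from G:
G: 0
F: 6  (via G)
H: 9  (via F)
E: 13  (via F)
B: 22  (via E)
D: 22  (via E)
A: 24  (via E)
Shortest route: G → F → E → A = 24 min.

24 min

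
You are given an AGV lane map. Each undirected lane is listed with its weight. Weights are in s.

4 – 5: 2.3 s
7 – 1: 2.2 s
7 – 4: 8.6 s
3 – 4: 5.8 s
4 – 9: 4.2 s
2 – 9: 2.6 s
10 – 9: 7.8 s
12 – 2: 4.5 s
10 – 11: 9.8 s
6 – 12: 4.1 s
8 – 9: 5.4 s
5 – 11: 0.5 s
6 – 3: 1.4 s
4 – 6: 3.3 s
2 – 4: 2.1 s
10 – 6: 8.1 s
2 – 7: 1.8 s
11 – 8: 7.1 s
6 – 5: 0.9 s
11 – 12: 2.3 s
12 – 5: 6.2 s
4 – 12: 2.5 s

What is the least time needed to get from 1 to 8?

12 s

Candidate routes:
1 - 7 - 2 - 4 - 9 - 8: 2.2+1.8+2.1+4.2+5.4 = 15.7
1 - 7 - 2 - 9 - 8: 2.2+1.8+2.6+5.4 = 12
Cheapest is 1 - 7 - 2 - 9 - 8 at 12 s.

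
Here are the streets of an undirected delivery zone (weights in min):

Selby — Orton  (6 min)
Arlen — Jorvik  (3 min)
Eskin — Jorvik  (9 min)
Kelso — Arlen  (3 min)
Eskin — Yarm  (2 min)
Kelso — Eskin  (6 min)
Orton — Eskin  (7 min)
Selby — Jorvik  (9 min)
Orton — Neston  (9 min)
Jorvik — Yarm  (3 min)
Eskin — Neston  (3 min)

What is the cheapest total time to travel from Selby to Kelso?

Candidate routes:
Selby - Jorvik - Arlen - Kelso: 9+3+3 = 15
Selby - Orton - Eskin - Kelso: 6+7+6 = 19
Selby - Jorvik - Yarm - Eskin - Kelso: 9+3+2+6 = 20
Selby - Orton - Eskin - Yarm - Jorvik - Arlen - Kelso: 6+7+2+3+3+3 = 24
The minimum is 15 min via Selby - Jorvik - Arlen - Kelso.

15 min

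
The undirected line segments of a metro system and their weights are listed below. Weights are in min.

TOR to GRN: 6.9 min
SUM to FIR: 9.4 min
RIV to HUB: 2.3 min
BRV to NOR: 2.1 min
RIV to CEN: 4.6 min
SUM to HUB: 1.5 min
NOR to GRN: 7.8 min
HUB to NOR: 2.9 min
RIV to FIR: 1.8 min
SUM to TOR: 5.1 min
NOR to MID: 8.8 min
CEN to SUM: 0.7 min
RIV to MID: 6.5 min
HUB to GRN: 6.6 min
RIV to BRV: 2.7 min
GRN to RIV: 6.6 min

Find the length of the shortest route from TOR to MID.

Candidate routes:
TOR–SUM–HUB–RIV–MID: 5.1+1.5+2.3+6.5 = 15.4
TOR–SUM–CEN–RIV–MID: 5.1+0.7+4.6+6.5 = 16.9
TOR–SUM–HUB–NOR–MID: 5.1+1.5+2.9+8.8 = 18.3
The minimum is 15.4 min via TOR–SUM–HUB–RIV–MID.

15.4 min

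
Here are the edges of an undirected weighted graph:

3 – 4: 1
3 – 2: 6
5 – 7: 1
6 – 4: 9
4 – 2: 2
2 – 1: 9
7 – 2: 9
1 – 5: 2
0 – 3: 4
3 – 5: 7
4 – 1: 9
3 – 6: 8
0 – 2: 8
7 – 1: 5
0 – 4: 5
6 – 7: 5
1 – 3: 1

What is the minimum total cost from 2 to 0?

7

Compare a few routes:
2 - 3 - 0: 6+4 = 10
2 - 0: 8 = 8
2 - 4 - 0: 2+5 = 7
Cheapest is 2 - 4 - 0 at 7.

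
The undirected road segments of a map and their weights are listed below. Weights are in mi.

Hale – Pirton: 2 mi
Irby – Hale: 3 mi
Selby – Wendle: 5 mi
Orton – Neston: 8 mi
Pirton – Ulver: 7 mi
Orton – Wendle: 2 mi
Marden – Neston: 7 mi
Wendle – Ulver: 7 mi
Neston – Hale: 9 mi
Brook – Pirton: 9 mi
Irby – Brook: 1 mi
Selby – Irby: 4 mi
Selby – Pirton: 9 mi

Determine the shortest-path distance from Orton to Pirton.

16 mi

Shortest distances from Orton:
Orton: 0
Wendle: 2  (via Orton)
Selby: 7  (via Wendle)
Neston: 8  (via Orton)
Ulver: 9  (via Wendle)
Irby: 11  (via Selby)
Brook: 12  (via Irby)
Hale: 14  (via Irby)
Marden: 15  (via Neston)
Pirton: 16  (via Selby)
Shortest route: Orton–Wendle–Selby–Pirton = 16 mi.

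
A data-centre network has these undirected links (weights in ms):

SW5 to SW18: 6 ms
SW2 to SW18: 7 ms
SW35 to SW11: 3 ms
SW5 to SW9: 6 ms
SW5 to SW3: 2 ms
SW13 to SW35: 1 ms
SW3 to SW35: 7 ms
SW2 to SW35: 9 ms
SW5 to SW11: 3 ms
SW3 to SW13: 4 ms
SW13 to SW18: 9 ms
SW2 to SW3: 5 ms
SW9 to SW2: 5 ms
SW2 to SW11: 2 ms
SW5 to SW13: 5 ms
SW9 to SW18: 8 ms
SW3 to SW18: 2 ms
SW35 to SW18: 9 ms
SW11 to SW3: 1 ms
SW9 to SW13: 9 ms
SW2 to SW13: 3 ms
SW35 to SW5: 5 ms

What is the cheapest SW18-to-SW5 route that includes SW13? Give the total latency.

11 ms

Shortest SW18→SW13: SW18–SW3–SW13 = 6
Best SW13 to SW5: SW13–SW5 costing 5
Total via SW13: 6 + 5 = 11 ms.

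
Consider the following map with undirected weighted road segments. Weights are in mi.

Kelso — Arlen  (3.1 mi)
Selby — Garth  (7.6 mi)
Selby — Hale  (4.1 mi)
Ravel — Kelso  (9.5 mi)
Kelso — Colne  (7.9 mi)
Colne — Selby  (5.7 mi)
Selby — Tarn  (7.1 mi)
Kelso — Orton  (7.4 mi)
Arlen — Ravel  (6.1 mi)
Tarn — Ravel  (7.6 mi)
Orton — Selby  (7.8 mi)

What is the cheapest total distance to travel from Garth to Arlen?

Running Dijkstra from Garth:
Garth: 0
Selby: 7.6  (via Garth)
Hale: 11.7  (via Selby)
Colne: 13.3  (via Selby)
Tarn: 14.7  (via Selby)
Orton: 15.4  (via Selby)
Kelso: 21.2  (via Colne)
Ravel: 22.3  (via Tarn)
Arlen: 24.3  (via Kelso)
Shortest route: Garth → Selby → Colne → Kelso → Arlen = 24.3 mi.

24.3 mi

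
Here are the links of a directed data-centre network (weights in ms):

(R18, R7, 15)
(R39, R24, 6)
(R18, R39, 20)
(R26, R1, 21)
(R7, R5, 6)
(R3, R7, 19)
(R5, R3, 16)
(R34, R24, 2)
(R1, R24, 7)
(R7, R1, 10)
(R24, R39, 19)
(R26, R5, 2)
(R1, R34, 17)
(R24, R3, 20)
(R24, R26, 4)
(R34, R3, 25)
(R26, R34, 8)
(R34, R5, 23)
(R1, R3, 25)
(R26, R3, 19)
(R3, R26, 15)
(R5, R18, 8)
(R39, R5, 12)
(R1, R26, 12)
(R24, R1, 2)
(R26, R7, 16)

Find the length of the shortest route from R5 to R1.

33 ms

Settle nodes by increasing distance from R5:
R5: 0
R18: 8  (via R5)
R3: 16  (via R5)
R7: 23  (via R18)
R39: 28  (via R18)
R26: 31  (via R3)
R1: 33  (via R7)
Shortest route: R5–R18–R7–R1 = 33 ms.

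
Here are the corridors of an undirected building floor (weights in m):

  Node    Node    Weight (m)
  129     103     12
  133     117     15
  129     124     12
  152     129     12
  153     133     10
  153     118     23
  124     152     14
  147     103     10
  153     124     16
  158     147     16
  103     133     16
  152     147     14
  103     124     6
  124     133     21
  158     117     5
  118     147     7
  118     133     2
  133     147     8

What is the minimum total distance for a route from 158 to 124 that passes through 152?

Shortest 158→152: 158 → 147 → 152 = 30
Shortest 152→124: 152 → 124 = 14
Total via 152: 30 + 14 = 44 m.

44 m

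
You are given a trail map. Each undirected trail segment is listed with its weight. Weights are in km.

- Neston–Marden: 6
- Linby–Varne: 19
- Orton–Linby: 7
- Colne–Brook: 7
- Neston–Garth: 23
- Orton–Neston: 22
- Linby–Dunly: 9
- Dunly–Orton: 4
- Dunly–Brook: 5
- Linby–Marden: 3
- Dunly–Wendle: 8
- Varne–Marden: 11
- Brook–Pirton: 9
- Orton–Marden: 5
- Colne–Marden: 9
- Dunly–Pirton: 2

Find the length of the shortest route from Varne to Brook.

Settle nodes by increasing distance from Varne:
Varne: 0
Marden: 11  (via Varne)
Linby: 14  (via Marden)
Orton: 16  (via Marden)
Neston: 17  (via Marden)
Colne: 20  (via Marden)
Dunly: 20  (via Orton)
Pirton: 22  (via Dunly)
Brook: 25  (via Dunly)
Shortest route: Varne → Marden → Orton → Dunly → Brook = 25 km.

25 km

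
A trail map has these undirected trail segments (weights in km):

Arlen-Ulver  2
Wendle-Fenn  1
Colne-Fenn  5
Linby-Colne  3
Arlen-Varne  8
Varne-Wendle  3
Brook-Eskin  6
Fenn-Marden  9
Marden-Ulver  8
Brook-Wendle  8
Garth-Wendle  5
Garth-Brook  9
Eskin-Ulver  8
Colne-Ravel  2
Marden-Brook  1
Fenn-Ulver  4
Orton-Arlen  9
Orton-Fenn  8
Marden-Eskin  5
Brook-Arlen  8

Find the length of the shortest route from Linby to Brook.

Enumerating some paths:
Linby–Colne–Fenn–Marden–Brook: 3+5+9+1 = 18
Linby–Colne–Fenn–Wendle–Brook: 3+5+1+8 = 17
Linby–Colne–Fenn–Ulver–Marden–Brook: 3+5+4+8+1 = 21
Linby–Colne–Fenn–Ulver–Arlen–Brook: 3+5+4+2+8 = 22
The minimum is 17 km via Linby–Colne–Fenn–Wendle–Brook.

17 km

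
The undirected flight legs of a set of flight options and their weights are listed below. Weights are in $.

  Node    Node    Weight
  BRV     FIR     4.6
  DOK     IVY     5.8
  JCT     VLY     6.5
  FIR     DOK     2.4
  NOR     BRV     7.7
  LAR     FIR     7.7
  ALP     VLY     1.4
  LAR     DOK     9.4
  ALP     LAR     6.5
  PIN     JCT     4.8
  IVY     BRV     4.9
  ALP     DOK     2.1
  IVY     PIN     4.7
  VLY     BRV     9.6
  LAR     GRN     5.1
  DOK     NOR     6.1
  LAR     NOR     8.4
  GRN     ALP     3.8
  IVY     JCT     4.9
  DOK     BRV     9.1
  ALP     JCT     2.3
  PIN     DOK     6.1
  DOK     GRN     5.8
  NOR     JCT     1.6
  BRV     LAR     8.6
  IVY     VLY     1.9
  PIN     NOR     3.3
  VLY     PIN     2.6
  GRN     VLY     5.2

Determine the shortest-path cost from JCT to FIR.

$6.8

Shortest distances from JCT:
JCT: 0
NOR: 1.6  (via JCT)
ALP: 2.3  (via JCT)
VLY: 3.7  (via ALP)
DOK: 4.4  (via ALP)
PIN: 4.8  (via JCT)
IVY: 4.9  (via JCT)
GRN: 6.1  (via ALP)
FIR: 6.8  (via DOK)
Shortest route: JCT–ALP–DOK–FIR = $6.8.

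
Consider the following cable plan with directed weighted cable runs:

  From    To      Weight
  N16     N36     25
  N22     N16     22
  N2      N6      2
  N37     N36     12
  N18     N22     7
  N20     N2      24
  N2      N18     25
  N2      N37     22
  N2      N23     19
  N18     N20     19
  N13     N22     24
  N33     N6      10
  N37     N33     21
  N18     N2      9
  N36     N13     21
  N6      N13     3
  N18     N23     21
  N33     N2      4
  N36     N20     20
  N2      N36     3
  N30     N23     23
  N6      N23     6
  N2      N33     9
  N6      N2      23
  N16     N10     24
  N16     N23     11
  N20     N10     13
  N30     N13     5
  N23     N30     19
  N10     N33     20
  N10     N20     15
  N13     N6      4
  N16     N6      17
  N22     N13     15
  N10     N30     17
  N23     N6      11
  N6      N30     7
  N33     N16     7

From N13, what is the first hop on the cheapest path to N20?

Compare a few routes:
N13–N6–N2–N18–N20: 4+23+25+19 = 71
N13–N6–N2–N36–N20: 4+23+3+20 = 50
N13–N6–N2–N37–N36–N20: 4+23+22+12+20 = 81
Cheapest is N13–N6–N2–N36–N20 at 50.
So from N13 the first move is to N6.

N6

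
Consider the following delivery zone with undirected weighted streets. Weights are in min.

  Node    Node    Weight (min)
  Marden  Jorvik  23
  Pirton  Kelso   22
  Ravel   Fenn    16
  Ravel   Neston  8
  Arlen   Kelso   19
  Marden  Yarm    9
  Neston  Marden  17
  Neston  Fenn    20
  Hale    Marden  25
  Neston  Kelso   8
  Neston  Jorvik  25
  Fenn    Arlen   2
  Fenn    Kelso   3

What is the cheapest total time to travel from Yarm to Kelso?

Enumerating some paths:
Yarm → Marden → Neston → Ravel → Fenn → Kelso: 9+17+8+16+3 = 53
Yarm → Marden → Neston → Fenn → Kelso: 9+17+20+3 = 49
Yarm → Marden → Neston → Kelso: 9+17+8 = 34
The minimum is 34 min via Yarm → Marden → Neston → Kelso.

34 min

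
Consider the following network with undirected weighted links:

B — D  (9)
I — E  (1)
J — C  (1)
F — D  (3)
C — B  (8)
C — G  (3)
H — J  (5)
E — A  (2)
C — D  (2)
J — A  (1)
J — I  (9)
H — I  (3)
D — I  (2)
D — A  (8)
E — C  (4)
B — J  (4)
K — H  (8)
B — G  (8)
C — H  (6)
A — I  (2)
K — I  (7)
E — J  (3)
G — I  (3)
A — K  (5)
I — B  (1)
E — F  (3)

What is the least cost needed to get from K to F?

10

Running Dijkstra from K:
K: 0
A: 5  (via K)
J: 6  (via A)
C: 7  (via J)
E: 7  (via A)
I: 7  (via K)
B: 8  (via I)
H: 8  (via K)
D: 9  (via C)
F: 10  (via E)
Shortest route: K → A → E → F = 10.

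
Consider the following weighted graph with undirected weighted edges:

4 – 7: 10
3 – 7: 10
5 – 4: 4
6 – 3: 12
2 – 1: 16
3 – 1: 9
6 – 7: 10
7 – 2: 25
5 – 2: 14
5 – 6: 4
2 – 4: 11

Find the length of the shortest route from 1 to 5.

Shortest distances from 1:
1: 0
3: 9  (via 1)
2: 16  (via 1)
7: 19  (via 3)
6: 21  (via 3)
5: 25  (via 6)
Shortest route: 1–3–6–5 = 25.

25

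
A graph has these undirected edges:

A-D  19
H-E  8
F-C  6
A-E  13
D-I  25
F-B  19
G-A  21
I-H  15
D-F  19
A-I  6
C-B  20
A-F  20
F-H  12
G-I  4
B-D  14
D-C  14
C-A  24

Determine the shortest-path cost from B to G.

43

Shortest distances from B:
B: 0
D: 14  (via B)
F: 19  (via B)
C: 20  (via B)
H: 31  (via F)
A: 33  (via D)
E: 39  (via H)
I: 39  (via D)
G: 43  (via I)
Shortest route: B–D–I–G = 43.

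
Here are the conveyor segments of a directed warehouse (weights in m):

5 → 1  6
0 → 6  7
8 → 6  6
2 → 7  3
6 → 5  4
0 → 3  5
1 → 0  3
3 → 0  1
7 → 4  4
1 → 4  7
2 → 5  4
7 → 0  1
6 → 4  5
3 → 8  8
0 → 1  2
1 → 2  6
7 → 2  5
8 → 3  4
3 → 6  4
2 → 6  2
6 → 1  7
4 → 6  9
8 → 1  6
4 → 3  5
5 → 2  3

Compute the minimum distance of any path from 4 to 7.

17 m

Compare a few routes:
4 - 3 - 0 - 1 - 2 - 7: 5+1+2+6+3 = 17
4 - 3 - 0 - 6 - 5 - 2 - 7: 5+1+7+4+3+3 = 23
4 - 3 - 6 - 5 - 2 - 7: 5+4+4+3+3 = 19
4 - 6 - 5 - 2 - 7: 9+4+3+3 = 19
The minimum is 17 m via 4 - 3 - 0 - 1 - 2 - 7.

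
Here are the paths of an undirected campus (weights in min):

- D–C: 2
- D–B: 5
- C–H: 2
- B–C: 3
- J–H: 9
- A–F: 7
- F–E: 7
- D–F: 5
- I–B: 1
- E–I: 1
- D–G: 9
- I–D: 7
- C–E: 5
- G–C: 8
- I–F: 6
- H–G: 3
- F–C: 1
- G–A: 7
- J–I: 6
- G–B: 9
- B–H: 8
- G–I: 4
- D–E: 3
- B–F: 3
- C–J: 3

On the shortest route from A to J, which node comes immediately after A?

Candidate routes:
A - F - B - C - J: 7+3+3+3 = 16
A - F - C - J: 7+1+3 = 11
A - G - H - C - J: 7+3+2+3 = 15
Cheapest is A - F - C - J at 11 min.
So from A the first move is to F.

F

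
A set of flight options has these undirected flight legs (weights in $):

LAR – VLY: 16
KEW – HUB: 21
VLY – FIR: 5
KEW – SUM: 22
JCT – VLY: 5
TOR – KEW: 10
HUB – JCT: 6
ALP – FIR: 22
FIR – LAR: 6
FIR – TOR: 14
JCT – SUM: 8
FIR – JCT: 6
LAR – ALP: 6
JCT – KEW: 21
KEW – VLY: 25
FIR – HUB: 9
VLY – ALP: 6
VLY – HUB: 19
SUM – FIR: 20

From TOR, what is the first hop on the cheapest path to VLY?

FIR

Compare a few routes:
TOR → FIR → LAR → ALP → VLY: 14+6+6+6 = 32
TOR → FIR → JCT → VLY: 14+6+5 = 25
TOR → FIR → VLY: 14+5 = 19
The minimum is $19 via TOR → FIR → VLY.
So from TOR the first move is to FIR.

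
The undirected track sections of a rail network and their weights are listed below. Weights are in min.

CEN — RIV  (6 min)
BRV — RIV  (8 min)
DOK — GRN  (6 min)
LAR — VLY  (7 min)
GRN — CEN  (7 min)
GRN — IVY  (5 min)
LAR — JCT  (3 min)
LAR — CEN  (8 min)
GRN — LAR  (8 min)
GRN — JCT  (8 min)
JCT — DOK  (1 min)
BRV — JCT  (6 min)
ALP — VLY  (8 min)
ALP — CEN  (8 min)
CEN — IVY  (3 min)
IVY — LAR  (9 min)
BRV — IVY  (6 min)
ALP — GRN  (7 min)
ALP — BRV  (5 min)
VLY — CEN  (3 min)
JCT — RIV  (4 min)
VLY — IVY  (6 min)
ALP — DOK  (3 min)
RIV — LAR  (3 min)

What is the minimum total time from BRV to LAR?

9 min

Shortest distances from BRV:
BRV: 0
ALP: 5  (via BRV)
IVY: 6  (via BRV)
JCT: 6  (via BRV)
DOK: 7  (via JCT)
RIV: 8  (via BRV)
CEN: 9  (via IVY)
LAR: 9  (via JCT)
Shortest route: BRV → JCT → LAR = 9 min.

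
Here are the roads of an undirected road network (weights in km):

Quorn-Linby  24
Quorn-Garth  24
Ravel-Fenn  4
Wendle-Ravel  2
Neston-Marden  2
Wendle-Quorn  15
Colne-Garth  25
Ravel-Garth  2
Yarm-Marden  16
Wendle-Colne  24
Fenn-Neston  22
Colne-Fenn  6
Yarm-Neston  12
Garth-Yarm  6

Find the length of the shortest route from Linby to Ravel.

Running Dijkstra from Linby:
Linby: 0
Quorn: 24  (via Linby)
Wendle: 39  (via Quorn)
Ravel: 41  (via Wendle)
Shortest route: Linby → Quorn → Wendle → Ravel = 41 km.

41 km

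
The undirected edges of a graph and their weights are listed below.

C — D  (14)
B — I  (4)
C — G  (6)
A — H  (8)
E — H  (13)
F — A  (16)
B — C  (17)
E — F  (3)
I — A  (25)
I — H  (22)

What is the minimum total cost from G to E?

62

Candidate routes:
G–C–B–I–A–F–E: 6+17+4+25+16+3 = 71
G–C–B–I–H–E: 6+17+4+22+13 = 62
G–C–B–I–A–H–E: 6+17+4+25+8+13 = 73
Cheapest is G–C–B–I–H–E at 62.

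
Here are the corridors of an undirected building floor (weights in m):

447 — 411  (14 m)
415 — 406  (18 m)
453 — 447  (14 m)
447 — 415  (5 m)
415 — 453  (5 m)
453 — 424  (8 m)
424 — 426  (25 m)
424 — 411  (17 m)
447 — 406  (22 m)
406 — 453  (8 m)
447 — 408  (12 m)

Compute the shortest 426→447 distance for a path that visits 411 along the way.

Best 426 to 411: 426–424–411 costing 42
Shortest 411→447: 411–447 = 14
Total via 411: 42 + 14 = 56 m.

56 m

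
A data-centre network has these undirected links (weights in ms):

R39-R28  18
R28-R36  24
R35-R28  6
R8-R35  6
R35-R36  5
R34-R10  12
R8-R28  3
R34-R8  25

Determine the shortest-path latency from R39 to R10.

58 ms

Shortest distances from R39:
R39: 0
R28: 18  (via R39)
R8: 21  (via R28)
R35: 24  (via R28)
R36: 29  (via R35)
R34: 46  (via R8)
R10: 58  (via R34)
Shortest route: R39 → R28 → R8 → R34 → R10 = 58 ms.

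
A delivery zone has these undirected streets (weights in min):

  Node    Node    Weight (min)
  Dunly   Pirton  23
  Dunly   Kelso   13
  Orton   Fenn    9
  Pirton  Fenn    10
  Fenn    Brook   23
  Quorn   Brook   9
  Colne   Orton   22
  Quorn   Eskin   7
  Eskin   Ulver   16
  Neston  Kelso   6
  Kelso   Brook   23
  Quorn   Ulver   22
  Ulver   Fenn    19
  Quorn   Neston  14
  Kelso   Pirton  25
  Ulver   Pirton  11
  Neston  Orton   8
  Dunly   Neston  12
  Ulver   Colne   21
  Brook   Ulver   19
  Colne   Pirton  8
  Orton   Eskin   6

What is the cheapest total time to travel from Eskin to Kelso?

Shortest distances from Eskin:
Eskin: 0
Orton: 6  (via Eskin)
Quorn: 7  (via Eskin)
Neston: 14  (via Orton)
Fenn: 15  (via Orton)
Ulver: 16  (via Eskin)
Brook: 16  (via Quorn)
Kelso: 20  (via Neston)
Shortest route: Eskin–Orton–Neston–Kelso = 20 min.

20 min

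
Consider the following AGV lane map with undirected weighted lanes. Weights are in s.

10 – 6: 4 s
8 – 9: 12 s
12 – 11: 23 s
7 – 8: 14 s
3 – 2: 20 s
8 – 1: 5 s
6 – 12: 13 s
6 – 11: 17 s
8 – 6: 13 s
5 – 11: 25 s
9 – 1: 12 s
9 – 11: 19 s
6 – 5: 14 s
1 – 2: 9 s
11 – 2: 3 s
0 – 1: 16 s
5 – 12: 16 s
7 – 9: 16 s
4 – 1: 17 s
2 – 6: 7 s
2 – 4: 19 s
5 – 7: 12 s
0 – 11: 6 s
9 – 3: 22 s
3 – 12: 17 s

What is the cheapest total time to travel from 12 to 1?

Settle nodes by increasing distance from 12:
12: 0
6: 13  (via 12)
5: 16  (via 12)
3: 17  (via 12)
10: 17  (via 6)
2: 20  (via 6)
11: 23  (via 12)
8: 26  (via 6)
7: 28  (via 5)
0: 29  (via 11)
1: 29  (via 2)
Shortest route: 12 → 6 → 2 → 1 = 29 s.

29 s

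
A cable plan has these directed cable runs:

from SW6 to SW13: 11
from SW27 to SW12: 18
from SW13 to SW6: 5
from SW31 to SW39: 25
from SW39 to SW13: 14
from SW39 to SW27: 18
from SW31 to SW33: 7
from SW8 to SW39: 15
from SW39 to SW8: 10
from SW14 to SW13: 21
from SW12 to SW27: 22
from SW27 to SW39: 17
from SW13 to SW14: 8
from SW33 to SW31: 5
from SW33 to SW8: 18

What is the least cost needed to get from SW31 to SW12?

Shortest distances from SW31:
SW31: 0
SW33: 7  (via SW31)
SW39: 25  (via SW31)
SW8: 25  (via SW33)
SW13: 39  (via SW39)
SW27: 43  (via SW39)
SW6: 44  (via SW13)
SW14: 47  (via SW13)
SW12: 61  (via SW27)
Shortest route: SW31–SW39–SW27–SW12 = 61.

61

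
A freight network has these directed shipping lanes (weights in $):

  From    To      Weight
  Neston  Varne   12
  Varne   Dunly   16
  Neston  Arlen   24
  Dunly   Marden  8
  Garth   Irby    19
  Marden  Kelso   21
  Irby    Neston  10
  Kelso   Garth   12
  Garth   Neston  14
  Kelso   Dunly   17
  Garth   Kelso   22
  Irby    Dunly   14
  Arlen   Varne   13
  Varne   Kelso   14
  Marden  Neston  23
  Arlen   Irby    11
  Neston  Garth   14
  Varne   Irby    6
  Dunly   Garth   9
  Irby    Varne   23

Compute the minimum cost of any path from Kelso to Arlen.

$50

Enumerating some paths:
Kelso → Dunly → Garth → Neston → Arlen: 17+9+14+24 = 64
Kelso → Garth → Neston → Arlen: 12+14+24 = 50
The minimum is $50 via Kelso → Garth → Neston → Arlen.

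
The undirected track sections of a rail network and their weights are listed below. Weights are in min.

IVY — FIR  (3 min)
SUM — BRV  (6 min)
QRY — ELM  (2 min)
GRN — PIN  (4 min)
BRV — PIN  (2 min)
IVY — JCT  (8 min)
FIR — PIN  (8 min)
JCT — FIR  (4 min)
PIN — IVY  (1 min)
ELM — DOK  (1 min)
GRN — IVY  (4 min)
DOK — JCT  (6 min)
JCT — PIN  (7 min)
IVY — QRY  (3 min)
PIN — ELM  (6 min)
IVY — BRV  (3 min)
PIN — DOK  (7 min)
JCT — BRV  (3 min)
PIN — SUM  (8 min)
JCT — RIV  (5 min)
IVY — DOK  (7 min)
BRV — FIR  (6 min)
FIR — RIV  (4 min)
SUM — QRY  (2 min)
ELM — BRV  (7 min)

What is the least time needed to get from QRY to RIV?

Compare a few routes:
QRY–ELM–DOK–JCT–RIV: 2+1+6+5 = 14
QRY–IVY–BRV–JCT–RIV: 3+3+3+5 = 14
QRY–IVY–PIN–BRV–JCT–RIV: 3+1+2+3+5 = 14
QRY–IVY–FIR–RIV: 3+3+4 = 10
Cheapest is QRY–IVY–FIR–RIV at 10 min.

10 min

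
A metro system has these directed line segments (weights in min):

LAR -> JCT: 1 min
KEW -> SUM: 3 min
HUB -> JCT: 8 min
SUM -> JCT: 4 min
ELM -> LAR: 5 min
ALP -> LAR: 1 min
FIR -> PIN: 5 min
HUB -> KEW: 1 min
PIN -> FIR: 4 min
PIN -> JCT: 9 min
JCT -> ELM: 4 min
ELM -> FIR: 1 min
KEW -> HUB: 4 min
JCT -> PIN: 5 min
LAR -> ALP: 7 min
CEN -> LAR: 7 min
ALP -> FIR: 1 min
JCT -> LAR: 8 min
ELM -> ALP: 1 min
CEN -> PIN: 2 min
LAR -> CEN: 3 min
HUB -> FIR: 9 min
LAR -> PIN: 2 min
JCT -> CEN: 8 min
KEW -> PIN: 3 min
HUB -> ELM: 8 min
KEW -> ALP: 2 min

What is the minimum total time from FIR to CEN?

22 min

Shortest distances from FIR:
FIR: 0
PIN: 5  (via FIR)
JCT: 14  (via PIN)
ELM: 18  (via JCT)
ALP: 19  (via ELM)
LAR: 20  (via ALP)
CEN: 22  (via JCT)
Shortest route: FIR–PIN–JCT–CEN = 22 min.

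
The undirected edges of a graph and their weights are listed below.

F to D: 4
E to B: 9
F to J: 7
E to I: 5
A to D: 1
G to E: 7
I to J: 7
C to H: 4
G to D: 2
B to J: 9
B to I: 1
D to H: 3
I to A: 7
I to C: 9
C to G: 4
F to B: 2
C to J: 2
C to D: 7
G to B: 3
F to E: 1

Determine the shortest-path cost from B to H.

8

Candidate routes:
B → G → D → H: 3+2+3 = 8
B → G → C → H: 3+4+4 = 11
B → F → D → H: 2+4+3 = 9
The minimum is 8 via B → G → D → H.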